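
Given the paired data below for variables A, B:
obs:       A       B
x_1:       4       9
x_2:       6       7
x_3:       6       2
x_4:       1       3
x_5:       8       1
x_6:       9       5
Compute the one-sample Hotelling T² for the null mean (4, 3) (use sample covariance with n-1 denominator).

Step 1 — sample mean vector:
  mean(A) = (4 + 6 + 6 + 1 + 8 + 9) / 6 = 34/6 = 5.6667
  mean(B) = (9 + 7 + 2 + 3 + 1 + 5) / 6 = 27/6 = 4.5
  x̄ = (5.6667, 4.5),  deviation x̄ - mu_0 = (5.6667, 4.5) - (4, 3) = (1.6667, 1.5).

Step 2 — sample covariance matrix, S[i,j] = (1/(n-1)) · Σ_k (x_{k,i} - mean_i) · (x_{k,j} - mean_j), divisor n-1 = 5:
  S[A,A] = ((-1.6667)·(-1.6667) + (0.3333)·(0.3333) + (0.3333)·(0.3333) + (-4.6667)·(-4.6667) + (2.3333)·(2.3333) + (3.3333)·(3.3333)) / 5 = 41.3333/5 = 8.2667
  S[A,B] = ((-1.6667)·(4.5) + (0.3333)·(2.5) + (0.3333)·(-2.5) + (-4.6667)·(-1.5) + (2.3333)·(-3.5) + (3.3333)·(0.5)) / 5 = -7/5 = -1.4
  S[B,B] = ((4.5)·(4.5) + (2.5)·(2.5) + (-2.5)·(-2.5) + (-1.5)·(-1.5) + (-3.5)·(-3.5) + (0.5)·(0.5)) / 5 = 47.5/5 = 9.5
  S = [[8.2667, -1.4],
 [-1.4, 9.5]].

Step 3 — invert S. det(S) = 8.2667·9.5 - (-1.4)² = 76.5733.
  S^{-1} = (1/det) · [[d, -b], [-b, a]] = [[0.1241, 0.0183],
 [0.0183, 0.108]].

Step 4 — quadratic form (x̄ - mu_0)^T · S^{-1} · (x̄ - mu_0):
  S^{-1} · (x̄ - mu_0) = (0.2342, 0.1924),
  (x̄ - mu_0)^T · [...] = (1.6667)·(0.2342) + (1.5)·(0.1924) = 0.6789.

Step 5 — scale by n: T² = 6 · 0.6789 = 4.0737.

T² ≈ 4.0737


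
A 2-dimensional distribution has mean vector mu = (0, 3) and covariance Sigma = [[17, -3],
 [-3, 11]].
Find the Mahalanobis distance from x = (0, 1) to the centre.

Step 1 — centre the observation: (x - mu) = (0, -2).

Step 2 — invert Sigma. det(Sigma) = 17·11 - (-3)² = 178.
  Sigma^{-1} = (1/det) · [[d, -b], [-b, a]] = [[0.0618, 0.0169],
 [0.0169, 0.0955]].

Step 3 — form the quadratic (x - mu)^T · Sigma^{-1} · (x - mu):
  Sigma^{-1} · (x - mu) = (-0.0337, -0.191).
  (x - mu)^T · [Sigma^{-1} · (x - mu)] = (0)·(-0.0337) + (-2)·(-0.191) = 0.382.

Step 4 — take square root: d = √(0.382) ≈ 0.6181.

d(x, mu) = √(0.382) ≈ 0.6181


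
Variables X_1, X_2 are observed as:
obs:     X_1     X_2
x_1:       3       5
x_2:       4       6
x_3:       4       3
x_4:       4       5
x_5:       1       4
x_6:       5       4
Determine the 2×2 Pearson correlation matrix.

Step 1 — column means:
  mean(X_1) = (3 + 4 + 4 + 4 + 1 + 5) / 6 = 21/6 = 3.5
  mean(X_2) = (5 + 6 + 3 + 5 + 4 + 4) / 6 = 27/6 = 4.5

Step 2 — sample variances and covariances s[i,j] = (1/(n-1)) · Σ_k (x_{k,i} - mean_i) · (x_{k,j} - mean_j), with n-1 = 5:
  s[X_1,X_1] = ((-0.5)·(-0.5) + (0.5)·(0.5) + (0.5)·(0.5) + (0.5)·(0.5) + (-2.5)·(-2.5) + (1.5)·(1.5)) / 5 = 9.5/5 = 1.9
  s[X_1,X_2] = ((-0.5)·(0.5) + (0.5)·(1.5) + (0.5)·(-1.5) + (0.5)·(0.5) + (-2.5)·(-0.5) + (1.5)·(-0.5)) / 5 = 0.5/5 = 0.1
  s[X_2,X_2] = ((0.5)·(0.5) + (1.5)·(1.5) + (-1.5)·(-1.5) + (0.5)·(0.5) + (-0.5)·(-0.5) + (-0.5)·(-0.5)) / 5 = 5.5/5 = 1.1
  Sample standard deviations s_i = √(s[i,i]):
  s(X_1) = √(1.9) = 1.3784
  s(X_2) = √(1.1) = 1.0488

Step 3 — r_{ij} = s_{ij} / (s_i · s_j):
  r[X_1,X_1] = 1 (diagonal).
  r[X_1,X_2] = 0.1 / (1.3784 · 1.0488) = 0.1 / 1.4457 = 0.0692
  r[X_2,X_2] = 1 (diagonal).

R is symmetric with unit diagonal. Assembling:

R = [[1, 0.0692],
 [0.0692, 1]]


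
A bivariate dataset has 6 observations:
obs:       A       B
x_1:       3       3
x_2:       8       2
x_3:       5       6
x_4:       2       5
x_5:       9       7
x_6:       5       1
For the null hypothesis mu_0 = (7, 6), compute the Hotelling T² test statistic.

Step 1 — sample mean vector:
  mean(A) = (3 + 8 + 5 + 2 + 9 + 5) / 6 = 32/6 = 5.3333
  mean(B) = (3 + 2 + 6 + 5 + 7 + 1) / 6 = 24/6 = 4
  x̄ = (5.3333, 4),  deviation x̄ - mu_0 = (5.3333, 4) - (7, 6) = (-1.6667, -2).

Step 2 — sample covariance matrix, S[i,j] = (1/(n-1)) · Σ_k (x_{k,i} - mean_i) · (x_{k,j} - mean_j), divisor n-1 = 5:
  S[A,A] = ((-2.3333)·(-2.3333) + (2.6667)·(2.6667) + (-0.3333)·(-0.3333) + (-3.3333)·(-3.3333) + (3.6667)·(3.6667) + (-0.3333)·(-0.3333)) / 5 = 37.3333/5 = 7.4667
  S[A,B] = ((-2.3333)·(-1) + (2.6667)·(-2) + (-0.3333)·(2) + (-3.3333)·(1) + (3.6667)·(3) + (-0.3333)·(-3)) / 5 = 5/5 = 1
  S[B,B] = ((-1)·(-1) + (-2)·(-2) + (2)·(2) + (1)·(1) + (3)·(3) + (-3)·(-3)) / 5 = 28/5 = 5.6
  S = [[7.4667, 1],
 [1, 5.6]].

Step 3 — invert S. det(S) = 7.4667·5.6 - (1)² = 40.8133.
  S^{-1} = (1/det) · [[d, -b], [-b, a]] = [[0.1372, -0.0245],
 [-0.0245, 0.1829]].

Step 4 — quadratic form (x̄ - mu_0)^T · S^{-1} · (x̄ - mu_0):
  S^{-1} · (x̄ - mu_0) = (-0.1797, -0.3251),
  (x̄ - mu_0)^T · [...] = (-1.6667)·(-0.1797) + (-2)·(-0.3251) = 0.9496.

Step 5 — scale by n: T² = 6 · 0.9496 = 5.6975.

T² ≈ 5.6975


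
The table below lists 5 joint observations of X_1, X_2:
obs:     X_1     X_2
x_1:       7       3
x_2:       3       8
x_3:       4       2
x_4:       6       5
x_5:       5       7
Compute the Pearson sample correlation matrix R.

Step 1 — column means:
  mean(X_1) = (7 + 3 + 4 + 6 + 5) / 5 = 25/5 = 5
  mean(X_2) = (3 + 8 + 2 + 5 + 7) / 5 = 25/5 = 5

Step 2 — sample variances and covariances s[i,j] = (1/(n-1)) · Σ_k (x_{k,i} - mean_i) · (x_{k,j} - mean_j), with n-1 = 4:
  s[X_1,X_1] = ((2)·(2) + (-2)·(-2) + (-1)·(-1) + (1)·(1) + (0)·(0)) / 4 = 10/4 = 2.5
  s[X_1,X_2] = ((2)·(-2) + (-2)·(3) + (-1)·(-3) + (1)·(0) + (0)·(2)) / 4 = -7/4 = -1.75
  s[X_2,X_2] = ((-2)·(-2) + (3)·(3) + (-3)·(-3) + (0)·(0) + (2)·(2)) / 4 = 26/4 = 6.5
  Sample standard deviations s_i = √(s[i,i]):
  s(X_1) = √(2.5) = 1.5811
  s(X_2) = √(6.5) = 2.5495

Step 3 — r_{ij} = s_{ij} / (s_i · s_j):
  r[X_1,X_1] = 1 (diagonal).
  r[X_1,X_2] = -1.75 / (1.5811 · 2.5495) = -1.75 / 4.0311 = -0.4341
  r[X_2,X_2] = 1 (diagonal).

R is symmetric with unit diagonal. Assembling:

R = [[1, -0.4341],
 [-0.4341, 1]]


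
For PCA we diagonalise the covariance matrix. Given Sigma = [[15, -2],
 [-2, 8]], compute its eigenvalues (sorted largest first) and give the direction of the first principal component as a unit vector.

Step 1 — characteristic polynomial of 2×2 Sigma:
  det(Sigma - λI) = λ² - trace · λ + det = 0.
  trace = 15 + 8 = 23, det = 15·8 - (-2)² = 116.
Step 2 — discriminant:
  Δ = trace² - 4·det = 529 - 464 = 65.
Step 3 — eigenvalues:
  λ = (trace ± √Δ)/2 = (23 ± 8.0623)/2,
  λ_1 = 15.5311,  λ_2 = 7.4689.

Step 4 — unit eigenvector for λ_1: solve (Sigma - λ_1 I)v = 0. First row:
  (15 - 15.5311)·v_x + (-2)·v_y = 0, i.e. (-0.5311)·v_x + (-2)·v_y = 0,
  so v ∝ (b, λ_1 - a) = (-2, 0.5311); multiply by -1 so the first entry is positive: u = (2, -0.5311).
  ||u|| = √((2)² + (-0.5311)²) = √(4.2821) ≈ 2.0693,
  v_1 = u/||u|| ≈ (0.9665, -0.2567) (||v_1|| = 1).

λ_1 = 15.5311,  λ_2 = 7.4689;  v_1 ≈ (0.9665, -0.2567)


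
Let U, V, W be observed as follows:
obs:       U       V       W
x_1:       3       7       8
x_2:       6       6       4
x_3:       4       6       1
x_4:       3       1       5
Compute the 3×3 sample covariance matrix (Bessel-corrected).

Step 1 — column means:
  mean(U) = (3 + 6 + 4 + 3) / 4 = 16/4 = 4
  mean(V) = (7 + 6 + 6 + 1) / 4 = 20/4 = 5
  mean(W) = (8 + 4 + 1 + 5) / 4 = 18/4 = 4.5

Step 2 — sample covariance S[i,j] = (1/(n-1)) · Σ_k (x_{k,i} - mean_i) · (x_{k,j} - mean_j), with n-1 = 3.
  S[U,U] = ((-1)·(-1) + (2)·(2) + (0)·(0) + (-1)·(-1)) / 3 = 6/3 = 2
  S[U,V] = ((-1)·(2) + (2)·(1) + (0)·(1) + (-1)·(-4)) / 3 = 4/3 = 1.3333
  S[U,W] = ((-1)·(3.5) + (2)·(-0.5) + (0)·(-3.5) + (-1)·(0.5)) / 3 = -5/3 = -1.6667
  S[V,V] = ((2)·(2) + (1)·(1) + (1)·(1) + (-4)·(-4)) / 3 = 22/3 = 7.3333
  S[V,W] = ((2)·(3.5) + (1)·(-0.5) + (1)·(-3.5) + (-4)·(0.5)) / 3 = 1/3 = 0.3333
  S[W,W] = ((3.5)·(3.5) + (-0.5)·(-0.5) + (-3.5)·(-3.5) + (0.5)·(0.5)) / 3 = 25/3 = 8.3333

S is symmetric (S[j,i] = S[i,j]). Assembling:

S = [[2, 1.3333, -1.6667],
 [1.3333, 7.3333, 0.3333],
 [-1.6667, 0.3333, 8.3333]]


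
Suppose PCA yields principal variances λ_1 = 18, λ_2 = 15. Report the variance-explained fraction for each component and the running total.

Step 1 — total variance = trace(Sigma) = Σ λ_i = 18 + 15 = 33.

Step 2 — fraction explained by component i = λ_i / Σ λ:
  PC1: 18/33 = 0.5455
  PC2: 15/33 = 0.4545

Step 3 — cumulative fraction after k components = (λ_1 + ... + λ_k) / Σ λ:
  k = 1: 18/33 = 0.5455
  k = 2: (18 + 15)/33 = 33/33 = 1

Summary (fraction, with percent):

explained: PC1 0.5455 (54.55%), PC2 0.4545 (45.45%);  cumulative: 0.5455, 1


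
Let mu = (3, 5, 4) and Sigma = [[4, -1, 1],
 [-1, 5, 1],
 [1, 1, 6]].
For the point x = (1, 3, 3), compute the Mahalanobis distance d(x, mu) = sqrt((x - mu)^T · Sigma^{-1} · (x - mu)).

Step 1 — centre the observation: (x - mu) = (-2, -2, -1).

Step 2 — invert Sigma (cofactor / det for 3×3, or solve directly):
  Sigma^{-1} = [[0.2816, 0.068, -0.0583],
 [0.068, 0.2233, -0.0485],
 [-0.0583, -0.0485, 0.1845]].

Step 3 — form the quadratic (x - mu)^T · Sigma^{-1} · (x - mu):
  Sigma^{-1} · (x - mu) = (-0.6408, -0.534, 0.0291).
  (x - mu)^T · [Sigma^{-1} · (x - mu)] = (-2)·(-0.6408) + (-2)·(-0.534) + (-1)·(0.0291) = 2.3204.

Step 4 — take square root: d = √(2.3204) ≈ 1.5233.

d(x, mu) = √(2.3204) ≈ 1.5233


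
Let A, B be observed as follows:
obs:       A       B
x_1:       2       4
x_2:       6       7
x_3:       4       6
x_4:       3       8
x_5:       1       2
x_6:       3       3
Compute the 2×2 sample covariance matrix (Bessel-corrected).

Step 1 — column means:
  mean(A) = (2 + 6 + 4 + 3 + 1 + 3) / 6 = 19/6 = 3.1667
  mean(B) = (4 + 7 + 6 + 8 + 2 + 3) / 6 = 30/6 = 5

Step 2 — sample covariance S[i,j] = (1/(n-1)) · Σ_k (x_{k,i} - mean_i) · (x_{k,j} - mean_j), with n-1 = 5.
  S[A,A] = ((-1.1667)·(-1.1667) + (2.8333)·(2.8333) + (0.8333)·(0.8333) + (-0.1667)·(-0.1667) + (-2.1667)·(-2.1667) + (-0.1667)·(-0.1667)) / 5 = 14.8333/5 = 2.9667
  S[A,B] = ((-1.1667)·(-1) + (2.8333)·(2) + (0.8333)·(1) + (-0.1667)·(3) + (-2.1667)·(-3) + (-0.1667)·(-2)) / 5 = 14/5 = 2.8
  S[B,B] = ((-1)·(-1) + (2)·(2) + (1)·(1) + (3)·(3) + (-3)·(-3) + (-2)·(-2)) / 5 = 28/5 = 5.6

S is symmetric (S[j,i] = S[i,j]). Assembling:

S = [[2.9667, 2.8],
 [2.8, 5.6]]


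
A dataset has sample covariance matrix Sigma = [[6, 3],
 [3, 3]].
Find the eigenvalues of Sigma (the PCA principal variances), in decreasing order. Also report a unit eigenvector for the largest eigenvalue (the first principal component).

Step 1 — characteristic polynomial of 2×2 Sigma:
  det(Sigma - λI) = λ² - trace · λ + det = 0.
  trace = 6 + 3 = 9, det = 6·3 - (3)² = 9.
Step 2 — discriminant:
  Δ = trace² - 4·det = 81 - 36 = 45.
Step 3 — eigenvalues:
  λ = (trace ± √Δ)/2 = (9 ± 6.7082)/2,
  λ_1 = 7.8541,  λ_2 = 1.1459.

Step 4 — unit eigenvector for λ_1: solve (Sigma - λ_1 I)v = 0. First row:
  (6 - 7.8541)·v_x + (3)·v_y = 0, i.e. (-1.8541)·v_x + (3)·v_y = 0,
  so v ∝ (b, λ_1 - a) = (3, 1.8541) = u.
  ||u|| = √((3)² + (1.8541)²) = √(12.4377) ≈ 3.5267,
  v_1 = u/||u|| ≈ (0.8507, 0.5257) (||v_1|| = 1).

λ_1 = 7.8541,  λ_2 = 1.1459;  v_1 ≈ (0.8507, 0.5257)


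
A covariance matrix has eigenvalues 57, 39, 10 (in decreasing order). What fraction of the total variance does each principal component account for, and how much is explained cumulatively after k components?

Step 1 — total variance = trace(Sigma) = Σ λ_i = 57 + 39 + 10 = 106.

Step 2 — fraction explained by component i = λ_i / Σ λ:
  PC1: 57/106 = 0.5377
  PC2: 39/106 = 0.3679
  PC3: 10/106 = 0.0943

Step 3 — cumulative fraction after k components = (λ_1 + ... + λ_k) / Σ λ:
  k = 1: 57/106 = 0.5377
  k = 2: (57 + 39)/106 = 96/106 = 0.9057
  k = 3: (57 + 39 + 10)/106 = 106/106 = 1

Summary (fraction, with percent):

explained: PC1 0.5377 (53.77%), PC2 0.3679 (36.79%), PC3 0.0943 (9.43%);  cumulative: 0.5377, 0.9057, 1


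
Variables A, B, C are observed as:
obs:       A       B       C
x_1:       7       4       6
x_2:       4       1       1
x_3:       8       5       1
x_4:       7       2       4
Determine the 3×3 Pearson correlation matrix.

Step 1 — column means:
  mean(A) = (7 + 4 + 8 + 7) / 4 = 26/4 = 6.5
  mean(B) = (4 + 1 + 5 + 2) / 4 = 12/4 = 3
  mean(C) = (6 + 1 + 1 + 4) / 4 = 12/4 = 3

Step 2 — sample variances and covariances s[i,j] = (1/(n-1)) · Σ_k (x_{k,i} - mean_i) · (x_{k,j} - mean_j), with n-1 = 3:
  s[A,A] = ((0.5)·(0.5) + (-2.5)·(-2.5) + (1.5)·(1.5) + (0.5)·(0.5)) / 3 = 9/3 = 3
  s[A,B] = ((0.5)·(1) + (-2.5)·(-2) + (1.5)·(2) + (0.5)·(-1)) / 3 = 8/3 = 2.6667
  s[A,C] = ((0.5)·(3) + (-2.5)·(-2) + (1.5)·(-2) + (0.5)·(1)) / 3 = 4/3 = 1.3333
  s[B,B] = ((1)·(1) + (-2)·(-2) + (2)·(2) + (-1)·(-1)) / 3 = 10/3 = 3.3333
  s[B,C] = ((1)·(3) + (-2)·(-2) + (2)·(-2) + (-1)·(1)) / 3 = 2/3 = 0.6667
  s[C,C] = ((3)·(3) + (-2)·(-2) + (-2)·(-2) + (1)·(1)) / 3 = 18/3 = 6
  Sample standard deviations s_i = √(s[i,i]):
  s(A) = √(3) = 1.7321
  s(B) = √(3.3333) = 1.8257
  s(C) = √(6) = 2.4495

Step 3 — r_{ij} = s_{ij} / (s_i · s_j):
  r[A,A] = 1 (diagonal).
  r[A,B] = 2.6667 / (1.7321 · 1.8257) = 2.6667 / 3.1623 = 0.8433
  r[A,C] = 1.3333 / (1.7321 · 2.4495) = 1.3333 / 4.2426 = 0.3143
  r[B,B] = 1 (diagonal).
  r[B,C] = 0.6667 / (1.8257 · 2.4495) = 0.6667 / 4.4721 = 0.1491
  r[C,C] = 1 (diagonal).

R is symmetric with unit diagonal. Assembling:

R = [[1, 0.8433, 0.3143],
 [0.8433, 1, 0.1491],
 [0.3143, 0.1491, 1]]


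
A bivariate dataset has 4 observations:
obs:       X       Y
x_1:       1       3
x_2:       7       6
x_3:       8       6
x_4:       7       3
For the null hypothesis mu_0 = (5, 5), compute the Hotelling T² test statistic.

Step 1 — sample mean vector:
  mean(X) = (1 + 7 + 8 + 7) / 4 = 23/4 = 5.75
  mean(Y) = (3 + 6 + 6 + 3) / 4 = 18/4 = 4.5
  x̄ = (5.75, 4.5),  deviation x̄ - mu_0 = (5.75, 4.5) - (5, 5) = (0.75, -0.5).

Step 2 — sample covariance matrix, S[i,j] = (1/(n-1)) · Σ_k (x_{k,i} - mean_i) · (x_{k,j} - mean_j), divisor n-1 = 3:
  S[X,X] = ((-4.75)·(-4.75) + (1.25)·(1.25) + (2.25)·(2.25) + (1.25)·(1.25)) / 3 = 30.75/3 = 10.25
  S[X,Y] = ((-4.75)·(-1.5) + (1.25)·(1.5) + (2.25)·(1.5) + (1.25)·(-1.5)) / 3 = 10.5/3 = 3.5
  S[Y,Y] = ((-1.5)·(-1.5) + (1.5)·(1.5) + (1.5)·(1.5) + (-1.5)·(-1.5)) / 3 = 9/3 = 3
  S = [[10.25, 3.5],
 [3.5, 3]].

Step 3 — invert S. det(S) = 10.25·3 - (3.5)² = 18.5.
  S^{-1} = (1/det) · [[d, -b], [-b, a]] = [[0.1622, -0.1892],
 [-0.1892, 0.5541]].

Step 4 — quadratic form (x̄ - mu_0)^T · S^{-1} · (x̄ - mu_0):
  S^{-1} · (x̄ - mu_0) = (0.2162, -0.4189),
  (x̄ - mu_0)^T · [...] = (0.75)·(0.2162) + (-0.5)·(-0.4189) = 0.3716.

Step 5 — scale by n: T² = 4 · 0.3716 = 1.4865.

T² ≈ 1.4865


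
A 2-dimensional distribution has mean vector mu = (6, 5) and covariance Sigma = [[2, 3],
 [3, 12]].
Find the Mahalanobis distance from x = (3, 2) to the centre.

Step 1 — centre the observation: (x - mu) = (-3, -3).

Step 2 — invert Sigma. det(Sigma) = 2·12 - (3)² = 15.
  Sigma^{-1} = (1/det) · [[d, -b], [-b, a]] = [[0.8, -0.2],
 [-0.2, 0.1333]].

Step 3 — form the quadratic (x - mu)^T · Sigma^{-1} · (x - mu):
  Sigma^{-1} · (x - mu) = (-1.8, 0.2).
  (x - mu)^T · [Sigma^{-1} · (x - mu)] = (-3)·(-1.8) + (-3)·(0.2) = 4.8.

Step 4 — take square root: d = √(4.8) ≈ 2.1909.

d(x, mu) = √(4.8) ≈ 2.1909


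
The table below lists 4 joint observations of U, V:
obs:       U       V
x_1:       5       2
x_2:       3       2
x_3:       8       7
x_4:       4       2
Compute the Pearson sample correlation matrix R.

Step 1 — column means:
  mean(U) = (5 + 3 + 8 + 4) / 4 = 20/4 = 5
  mean(V) = (2 + 2 + 7 + 2) / 4 = 13/4 = 3.25

Step 2 — sample variances and covariances s[i,j] = (1/(n-1)) · Σ_k (x_{k,i} - mean_i) · (x_{k,j} - mean_j), with n-1 = 3:
  s[U,U] = ((0)·(0) + (-2)·(-2) + (3)·(3) + (-1)·(-1)) / 3 = 14/3 = 4.6667
  s[U,V] = ((0)·(-1.25) + (-2)·(-1.25) + (3)·(3.75) + (-1)·(-1.25)) / 3 = 15/3 = 5
  s[V,V] = ((-1.25)·(-1.25) + (-1.25)·(-1.25) + (3.75)·(3.75) + (-1.25)·(-1.25)) / 3 = 18.75/3 = 6.25
  Sample standard deviations s_i = √(s[i,i]):
  s(U) = √(4.6667) = 2.1602
  s(V) = √(6.25) = 2.5

Step 3 — r_{ij} = s_{ij} / (s_i · s_j):
  r[U,U] = 1 (diagonal).
  r[U,V] = 5 / (2.1602 · 2.5) = 5 / 5.4006 = 0.9258
  r[V,V] = 1 (diagonal).

R is symmetric with unit diagonal. Assembling:

R = [[1, 0.9258],
 [0.9258, 1]]


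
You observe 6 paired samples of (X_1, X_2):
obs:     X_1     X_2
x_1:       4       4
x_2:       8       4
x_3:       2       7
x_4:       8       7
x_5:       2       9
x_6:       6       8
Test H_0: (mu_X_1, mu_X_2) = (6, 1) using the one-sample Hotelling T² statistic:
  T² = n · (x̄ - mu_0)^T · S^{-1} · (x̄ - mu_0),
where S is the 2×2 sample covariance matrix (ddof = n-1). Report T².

Step 1 — sample mean vector:
  mean(X_1) = (4 + 8 + 2 + 8 + 2 + 6) / 6 = 30/6 = 5
  mean(X_2) = (4 + 4 + 7 + 7 + 9 + 8) / 6 = 39/6 = 6.5
  x̄ = (5, 6.5),  deviation x̄ - mu_0 = (5, 6.5) - (6, 1) = (-1, 5.5).

Step 2 — sample covariance matrix, S[i,j] = (1/(n-1)) · Σ_k (x_{k,i} - mean_i) · (x_{k,j} - mean_j), divisor n-1 = 5:
  S[X_1,X_1] = ((-1)·(-1) + (3)·(3) + (-3)·(-3) + (3)·(3) + (-3)·(-3) + (1)·(1)) / 5 = 38/5 = 7.6
  S[X_1,X_2] = ((-1)·(-2.5) + (3)·(-2.5) + (-3)·(0.5) + (3)·(0.5) + (-3)·(2.5) + (1)·(1.5)) / 5 = -11/5 = -2.2
  S[X_2,X_2] = ((-2.5)·(-2.5) + (-2.5)·(-2.5) + (0.5)·(0.5) + (0.5)·(0.5) + (2.5)·(2.5) + (1.5)·(1.5)) / 5 = 21.5/5 = 4.3
  S = [[7.6, -2.2],
 [-2.2, 4.3]].

Step 3 — invert S. det(S) = 7.6·4.3 - (-2.2)² = 27.84.
  S^{-1} = (1/det) · [[d, -b], [-b, a]] = [[0.1545, 0.079],
 [0.079, 0.273]].

Step 4 — quadratic form (x̄ - mu_0)^T · S^{-1} · (x̄ - mu_0):
  S^{-1} · (x̄ - mu_0) = (0.2802, 1.4224),
  (x̄ - mu_0)^T · [...] = (-1)·(0.2802) + (5.5)·(1.4224) = 7.5431.

Step 5 — scale by n: T² = 6 · 7.5431 = 45.2586.

T² ≈ 45.2586


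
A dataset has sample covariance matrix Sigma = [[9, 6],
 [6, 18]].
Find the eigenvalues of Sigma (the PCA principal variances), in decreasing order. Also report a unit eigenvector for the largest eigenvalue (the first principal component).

Step 1 — characteristic polynomial of 2×2 Sigma:
  det(Sigma - λI) = λ² - trace · λ + det = 0.
  trace = 9 + 18 = 27, det = 9·18 - (6)² = 126.
Step 2 — discriminant:
  Δ = trace² - 4·det = 729 - 504 = 225.
Step 3 — eigenvalues:
  λ = (trace ± √Δ)/2 = (27 ± 15)/2,
  λ_1 = 21,  λ_2 = 6.

Step 4 — unit eigenvector for λ_1: solve (Sigma - λ_1 I)v = 0. First row:
  (9 - 21)·v_x + (6)·v_y = 0, i.e. (-12)·v_x + (6)·v_y = 0,
  so v ∝ (b, λ_1 - a) = (6, 12) = u.
  ||u|| = √((6)² + (12)²) = √(180) ≈ 13.4164,
  v_1 = u/||u|| ≈ (0.4472, 0.8944) (||v_1|| = 1).

λ_1 = 21,  λ_2 = 6;  v_1 ≈ (0.4472, 0.8944)


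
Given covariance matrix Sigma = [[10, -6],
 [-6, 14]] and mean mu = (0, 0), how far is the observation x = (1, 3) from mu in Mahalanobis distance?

Step 1 — centre the observation: (x - mu) = (1, 3).

Step 2 — invert Sigma. det(Sigma) = 10·14 - (-6)² = 104.
  Sigma^{-1} = (1/det) · [[d, -b], [-b, a]] = [[0.1346, 0.0577],
 [0.0577, 0.0962]].

Step 3 — form the quadratic (x - mu)^T · Sigma^{-1} · (x - mu):
  Sigma^{-1} · (x - mu) = (0.3077, 0.3462).
  (x - mu)^T · [Sigma^{-1} · (x - mu)] = (1)·(0.3077) + (3)·(0.3462) = 1.3462.

Step 4 — take square root: d = √(1.3462) ≈ 1.1602.

d(x, mu) = √(1.3462) ≈ 1.1602


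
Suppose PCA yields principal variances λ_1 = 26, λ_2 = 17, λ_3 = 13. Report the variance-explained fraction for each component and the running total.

Step 1 — total variance = trace(Sigma) = Σ λ_i = 26 + 17 + 13 = 56.

Step 2 — fraction explained by component i = λ_i / Σ λ:
  PC1: 26/56 = 0.4643
  PC2: 17/56 = 0.3036
  PC3: 13/56 = 0.2321

Step 3 — cumulative fraction after k components = (λ_1 + ... + λ_k) / Σ λ:
  k = 1: 26/56 = 0.4643
  k = 2: (26 + 17)/56 = 43/56 = 0.7679
  k = 3: (26 + 17 + 13)/56 = 56/56 = 1

Summary (fraction, with percent):

explained: PC1 0.4643 (46.43%), PC2 0.3036 (30.36%), PC3 0.2321 (23.21%);  cumulative: 0.4643, 0.7679, 1


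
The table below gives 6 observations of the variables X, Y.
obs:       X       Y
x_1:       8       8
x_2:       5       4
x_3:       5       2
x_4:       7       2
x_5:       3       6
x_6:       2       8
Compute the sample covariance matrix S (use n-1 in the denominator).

Step 1 — column means:
  mean(X) = (8 + 5 + 5 + 7 + 3 + 2) / 6 = 30/6 = 5
  mean(Y) = (8 + 4 + 2 + 2 + 6 + 8) / 6 = 30/6 = 5

Step 2 — sample covariance S[i,j] = (1/(n-1)) · Σ_k (x_{k,i} - mean_i) · (x_{k,j} - mean_j), with n-1 = 5.
  S[X,X] = ((3)·(3) + (0)·(0) + (0)·(0) + (2)·(2) + (-2)·(-2) + (-3)·(-3)) / 5 = 26/5 = 5.2
  S[X,Y] = ((3)·(3) + (0)·(-1) + (0)·(-3) + (2)·(-3) + (-2)·(1) + (-3)·(3)) / 5 = -8/5 = -1.6
  S[Y,Y] = ((3)·(3) + (-1)·(-1) + (-3)·(-3) + (-3)·(-3) + (1)·(1) + (3)·(3)) / 5 = 38/5 = 7.6

S is symmetric (S[j,i] = S[i,j]). Assembling:

S = [[5.2, -1.6],
 [-1.6, 7.6]]


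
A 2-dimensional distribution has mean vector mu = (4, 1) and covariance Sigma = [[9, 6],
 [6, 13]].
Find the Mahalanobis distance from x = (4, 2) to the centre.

Step 1 — centre the observation: (x - mu) = (0, 1).

Step 2 — invert Sigma. det(Sigma) = 9·13 - (6)² = 81.
  Sigma^{-1} = (1/det) · [[d, -b], [-b, a]] = [[0.1605, -0.0741],
 [-0.0741, 0.1111]].

Step 3 — form the quadratic (x - mu)^T · Sigma^{-1} · (x - mu):
  Sigma^{-1} · (x - mu) = (-0.0741, 0.1111).
  (x - mu)^T · [Sigma^{-1} · (x - mu)] = (0)·(-0.0741) + (1)·(0.1111) = 0.1111.

Step 4 — take square root: d = √(0.1111) ≈ 0.3333.

d(x, mu) = √(0.1111) ≈ 0.3333


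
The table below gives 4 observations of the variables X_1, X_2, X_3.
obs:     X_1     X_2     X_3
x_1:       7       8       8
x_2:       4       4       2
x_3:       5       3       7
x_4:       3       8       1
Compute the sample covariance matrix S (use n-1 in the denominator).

Step 1 — column means:
  mean(X_1) = (7 + 4 + 5 + 3) / 4 = 19/4 = 4.75
  mean(X_2) = (8 + 4 + 3 + 8) / 4 = 23/4 = 5.75
  mean(X_3) = (8 + 2 + 7 + 1) / 4 = 18/4 = 4.5

Step 2 — sample covariance S[i,j] = (1/(n-1)) · Σ_k (x_{k,i} - mean_i) · (x_{k,j} - mean_j), with n-1 = 3.
  S[X_1,X_1] = ((2.25)·(2.25) + (-0.75)·(-0.75) + (0.25)·(0.25) + (-1.75)·(-1.75)) / 3 = 8.75/3 = 2.9167
  S[X_1,X_2] = ((2.25)·(2.25) + (-0.75)·(-1.75) + (0.25)·(-2.75) + (-1.75)·(2.25)) / 3 = 1.75/3 = 0.5833
  S[X_1,X_3] = ((2.25)·(3.5) + (-0.75)·(-2.5) + (0.25)·(2.5) + (-1.75)·(-3.5)) / 3 = 16.5/3 = 5.5
  S[X_2,X_2] = ((2.25)·(2.25) + (-1.75)·(-1.75) + (-2.75)·(-2.75) + (2.25)·(2.25)) / 3 = 20.75/3 = 6.9167
  S[X_2,X_3] = ((2.25)·(3.5) + (-1.75)·(-2.5) + (-2.75)·(2.5) + (2.25)·(-3.5)) / 3 = -2.5/3 = -0.8333
  S[X_3,X_3] = ((3.5)·(3.5) + (-2.5)·(-2.5) + (2.5)·(2.5) + (-3.5)·(-3.5)) / 3 = 37/3 = 12.3333

S is symmetric (S[j,i] = S[i,j]). Assembling:

S = [[2.9167, 0.5833, 5.5],
 [0.5833, 6.9167, -0.8333],
 [5.5, -0.8333, 12.3333]]


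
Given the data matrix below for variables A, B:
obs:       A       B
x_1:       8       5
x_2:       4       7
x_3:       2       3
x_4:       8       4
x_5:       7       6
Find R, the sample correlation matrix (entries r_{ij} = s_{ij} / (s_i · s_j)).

Step 1 — column means:
  mean(A) = (8 + 4 + 2 + 8 + 7) / 5 = 29/5 = 5.8
  mean(B) = (5 + 7 + 3 + 4 + 6) / 5 = 25/5 = 5

Step 2 — sample variances and covariances s[i,j] = (1/(n-1)) · Σ_k (x_{k,i} - mean_i) · (x_{k,j} - mean_j), with n-1 = 4:
  s[A,A] = ((2.2)·(2.2) + (-1.8)·(-1.8) + (-3.8)·(-3.8) + (2.2)·(2.2) + (1.2)·(1.2)) / 4 = 28.8/4 = 7.2
  s[A,B] = ((2.2)·(0) + (-1.8)·(2) + (-3.8)·(-2) + (2.2)·(-1) + (1.2)·(1)) / 4 = 3/4 = 0.75
  s[B,B] = ((0)·(0) + (2)·(2) + (-2)·(-2) + (-1)·(-1) + (1)·(1)) / 4 = 10/4 = 2.5
  Sample standard deviations s_i = √(s[i,i]):
  s(A) = √(7.2) = 2.6833
  s(B) = √(2.5) = 1.5811

Step 3 — r_{ij} = s_{ij} / (s_i · s_j):
  r[A,A] = 1 (diagonal).
  r[A,B] = 0.75 / (2.6833 · 1.5811) = 0.75 / 4.2426 = 0.1768
  r[B,B] = 1 (diagonal).

R is symmetric with unit diagonal. Assembling:

R = [[1, 0.1768],
 [0.1768, 1]]


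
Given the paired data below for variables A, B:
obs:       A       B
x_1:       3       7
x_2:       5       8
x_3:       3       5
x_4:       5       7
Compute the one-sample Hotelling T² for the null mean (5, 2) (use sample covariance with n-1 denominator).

Step 1 — sample mean vector:
  mean(A) = (3 + 5 + 3 + 5) / 4 = 16/4 = 4
  mean(B) = (7 + 8 + 5 + 7) / 4 = 27/4 = 6.75
  x̄ = (4, 6.75),  deviation x̄ - mu_0 = (4, 6.75) - (5, 2) = (-1, 4.75).

Step 2 — sample covariance matrix, S[i,j] = (1/(n-1)) · Σ_k (x_{k,i} - mean_i) · (x_{k,j} - mean_j), divisor n-1 = 3:
  S[A,A] = ((-1)·(-1) + (1)·(1) + (-1)·(-1) + (1)·(1)) / 3 = 4/3 = 1.3333
  S[A,B] = ((-1)·(0.25) + (1)·(1.25) + (-1)·(-1.75) + (1)·(0.25)) / 3 = 3/3 = 1
  S[B,B] = ((0.25)·(0.25) + (1.25)·(1.25) + (-1.75)·(-1.75) + (0.25)·(0.25)) / 3 = 4.75/3 = 1.5833
  S = [[1.3333, 1],
 [1, 1.5833]].

Step 3 — invert S. det(S) = 1.3333·1.5833 - (1)² = 1.1111.
  S^{-1} = (1/det) · [[d, -b], [-b, a]] = [[1.425, -0.9],
 [-0.9, 1.2]].

Step 4 — quadratic form (x̄ - mu_0)^T · S^{-1} · (x̄ - mu_0):
  S^{-1} · (x̄ - mu_0) = (-5.7, 6.6),
  (x̄ - mu_0)^T · [...] = (-1)·(-5.7) + (4.75)·(6.6) = 37.05.

Step 5 — scale by n: T² = 4 · 37.05 = 148.2.

T² ≈ 148.2


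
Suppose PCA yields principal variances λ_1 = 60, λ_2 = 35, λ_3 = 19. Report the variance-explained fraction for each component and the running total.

Step 1 — total variance = trace(Sigma) = Σ λ_i = 60 + 35 + 19 = 114.

Step 2 — fraction explained by component i = λ_i / Σ λ:
  PC1: 60/114 = 0.5263
  PC2: 35/114 = 0.307
  PC3: 19/114 = 0.1667

Step 3 — cumulative fraction after k components = (λ_1 + ... + λ_k) / Σ λ:
  k = 1: 60/114 = 0.5263
  k = 2: (60 + 35)/114 = 95/114 = 0.8333
  k = 3: (60 + 35 + 19)/114 = 114/114 = 1

Summary (fraction, with percent):

explained: PC1 0.5263 (52.63%), PC2 0.307 (30.7%), PC3 0.1667 (16.67%);  cumulative: 0.5263, 0.8333, 1


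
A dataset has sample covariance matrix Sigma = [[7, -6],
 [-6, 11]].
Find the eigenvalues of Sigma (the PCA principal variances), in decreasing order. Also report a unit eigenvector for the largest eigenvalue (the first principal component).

Step 1 — characteristic polynomial of 2×2 Sigma:
  det(Sigma - λI) = λ² - trace · λ + det = 0.
  trace = 7 + 11 = 18, det = 7·11 - (-6)² = 41.
Step 2 — discriminant:
  Δ = trace² - 4·det = 324 - 164 = 160.
Step 3 — eigenvalues:
  λ = (trace ± √Δ)/2 = (18 ± 12.6491)/2,
  λ_1 = 15.3246,  λ_2 = 2.6754.

Step 4 — unit eigenvector for λ_1: solve (Sigma - λ_1 I)v = 0. First row:
  (7 - 15.3246)·v_x + (-6)·v_y = 0, i.e. (-8.3246)·v_x + (-6)·v_y = 0,
  so v ∝ (b, λ_1 - a) = (-6, 8.3246); multiply by -1 so the first entry is positive: u = (6, -8.3246).
  ||u|| = √((6)² + (-8.3246)²) = √(105.2982) ≈ 10.2615,
  v_1 = u/||u|| ≈ (0.5847, -0.8112) (||v_1|| = 1).

λ_1 = 15.3246,  λ_2 = 2.6754;  v_1 ≈ (0.5847, -0.8112)


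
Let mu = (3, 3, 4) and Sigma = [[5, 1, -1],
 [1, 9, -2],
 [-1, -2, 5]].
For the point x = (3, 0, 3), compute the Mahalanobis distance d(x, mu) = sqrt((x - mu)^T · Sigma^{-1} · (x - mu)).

Step 1 — centre the observation: (x - mu) = (0, -3, -1).

Step 2 — invert Sigma (cofactor / det for 3×3, or solve directly):
  Sigma^{-1} = [[0.2103, -0.0154, 0.0359],
 [-0.0154, 0.1231, 0.0462],
 [0.0359, 0.0462, 0.2256]].

Step 3 — form the quadratic (x - mu)^T · Sigma^{-1} · (x - mu):
  Sigma^{-1} · (x - mu) = (0.0103, -0.4154, -0.3641).
  (x - mu)^T · [Sigma^{-1} · (x - mu)] = (0)·(0.0103) + (-3)·(-0.4154) + (-1)·(-0.3641) = 1.6103.

Step 4 — take square root: d = √(1.6103) ≈ 1.269.

d(x, mu) = √(1.6103) ≈ 1.269


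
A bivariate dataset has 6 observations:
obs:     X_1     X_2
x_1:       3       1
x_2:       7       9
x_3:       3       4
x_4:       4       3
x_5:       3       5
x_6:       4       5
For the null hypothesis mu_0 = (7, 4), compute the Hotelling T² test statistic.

Step 1 — sample mean vector:
  mean(X_1) = (3 + 7 + 3 + 4 + 3 + 4) / 6 = 24/6 = 4
  mean(X_2) = (1 + 9 + 4 + 3 + 5 + 5) / 6 = 27/6 = 4.5
  x̄ = (4, 4.5),  deviation x̄ - mu_0 = (4, 4.5) - (7, 4) = (-3, 0.5).

Step 2 — sample covariance matrix, S[i,j] = (1/(n-1)) · Σ_k (x_{k,i} - mean_i) · (x_{k,j} - mean_j), divisor n-1 = 5:
  S[X_1,X_1] = ((-1)·(-1) + (3)·(3) + (-1)·(-1) + (0)·(0) + (-1)·(-1) + (0)·(0)) / 5 = 12/5 = 2.4
  S[X_1,X_2] = ((-1)·(-3.5) + (3)·(4.5) + (-1)·(-0.5) + (0)·(-1.5) + (-1)·(0.5) + (0)·(0.5)) / 5 = 17/5 = 3.4
  S[X_2,X_2] = ((-3.5)·(-3.5) + (4.5)·(4.5) + (-0.5)·(-0.5) + (-1.5)·(-1.5) + (0.5)·(0.5) + (0.5)·(0.5)) / 5 = 35.5/5 = 7.1
  S = [[2.4, 3.4],
 [3.4, 7.1]].

Step 3 — invert S. det(S) = 2.4·7.1 - (3.4)² = 5.48.
  S^{-1} = (1/det) · [[d, -b], [-b, a]] = [[1.2956, -0.6204],
 [-0.6204, 0.438]].

Step 4 — quadratic form (x̄ - mu_0)^T · S^{-1} · (x̄ - mu_0):
  S^{-1} · (x̄ - mu_0) = (-4.1971, 2.0803),
  (x̄ - mu_0)^T · [...] = (-3)·(-4.1971) + (0.5)·(2.0803) = 13.6314.

Step 5 — scale by n: T² = 6 · 13.6314 = 81.7883.

T² ≈ 81.7883


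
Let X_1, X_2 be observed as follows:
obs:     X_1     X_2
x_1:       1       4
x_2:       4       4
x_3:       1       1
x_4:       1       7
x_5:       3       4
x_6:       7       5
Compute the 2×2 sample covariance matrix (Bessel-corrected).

Step 1 — column means:
  mean(X_1) = (1 + 4 + 1 + 1 + 3 + 7) / 6 = 17/6 = 2.8333
  mean(X_2) = (4 + 4 + 1 + 7 + 4 + 5) / 6 = 25/6 = 4.1667

Step 2 — sample covariance S[i,j] = (1/(n-1)) · Σ_k (x_{k,i} - mean_i) · (x_{k,j} - mean_j), with n-1 = 5.
  S[X_1,X_1] = ((-1.8333)·(-1.8333) + (1.1667)·(1.1667) + (-1.8333)·(-1.8333) + (-1.8333)·(-1.8333) + (0.1667)·(0.1667) + (4.1667)·(4.1667)) / 5 = 28.8333/5 = 5.7667
  S[X_1,X_2] = ((-1.8333)·(-0.1667) + (1.1667)·(-0.1667) + (-1.8333)·(-3.1667) + (-1.8333)·(2.8333) + (0.1667)·(-0.1667) + (4.1667)·(0.8333)) / 5 = 4.1667/5 = 0.8333
  S[X_2,X_2] = ((-0.1667)·(-0.1667) + (-0.1667)·(-0.1667) + (-3.1667)·(-3.1667) + (2.8333)·(2.8333) + (-0.1667)·(-0.1667) + (0.8333)·(0.8333)) / 5 = 18.8333/5 = 3.7667

S is symmetric (S[j,i] = S[i,j]). Assembling:

S = [[5.7667, 0.8333],
 [0.8333, 3.7667]]


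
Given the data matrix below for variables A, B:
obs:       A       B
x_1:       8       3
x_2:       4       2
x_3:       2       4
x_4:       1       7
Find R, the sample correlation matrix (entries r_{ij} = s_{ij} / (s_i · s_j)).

Step 1 — column means:
  mean(A) = (8 + 4 + 2 + 1) / 4 = 15/4 = 3.75
  mean(B) = (3 + 2 + 4 + 7) / 4 = 16/4 = 4

Step 2 — sample variances and covariances s[i,j] = (1/(n-1)) · Σ_k (x_{k,i} - mean_i) · (x_{k,j} - mean_j), with n-1 = 3:
  s[A,A] = ((4.25)·(4.25) + (0.25)·(0.25) + (-1.75)·(-1.75) + (-2.75)·(-2.75)) / 3 = 28.75/3 = 9.5833
  s[A,B] = ((4.25)·(-1) + (0.25)·(-2) + (-1.75)·(0) + (-2.75)·(3)) / 3 = -13/3 = -4.3333
  s[B,B] = ((-1)·(-1) + (-2)·(-2) + (0)·(0) + (3)·(3)) / 3 = 14/3 = 4.6667
  Sample standard deviations s_i = √(s[i,i]):
  s(A) = √(9.5833) = 3.0957
  s(B) = √(4.6667) = 2.1602

Step 3 — r_{ij} = s_{ij} / (s_i · s_j):
  r[A,A] = 1 (diagonal).
  r[A,B] = -4.3333 / (3.0957 · 2.1602) = -4.3333 / 6.6875 = -0.648
  r[B,B] = 1 (diagonal).

R is symmetric with unit diagonal. Assembling:

R = [[1, -0.648],
 [-0.648, 1]]


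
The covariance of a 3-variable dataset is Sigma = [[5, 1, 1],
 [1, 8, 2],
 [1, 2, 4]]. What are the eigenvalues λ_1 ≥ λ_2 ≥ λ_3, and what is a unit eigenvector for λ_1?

Step 1 — characteristic polynomial p(λ) = det(λI - Sigma) = λ³ - tr·λ² + c_1·λ - det, where tr = trace, c_1 = sum of the principal 2×2 minors, det = det(Sigma):
  tr = 5 + 8 + 4 = 17,
  c_1 = (5·8 - (1)²) + (5·4 - (1)²) + (8·4 - (2)²) = 39 + 19 + 28 = 86,
  det = 5·(8·4 - (2)²) - (1)·((1)·4 - (2)·(1)) + (1)·((1)·(2) - 8·(1)) = 5·(28) - (1)·(2) + (1)·(-6) = 132.
  So p(λ) = λ³ - 17λ² + 86λ - 132.
Step 2 — look for an integer root (rational root theorem: any rational root is an integer divisor of 132). Testing λ = 3:
  p(3) = 27 - 153 + 258 - 132 = 0  ✓
  Dividing out (λ - 3): p(λ) = (λ - 3)(λ² - 14λ + 44).
Step 3 — remaining eigenvalues from the quadratic λ² - 14λ + 44 = 0:
  Δ = 14² - 4·44 = 196 - 176 = 20,  λ = (14 ± √20)/2 = (14 ± 4.4721)/2 ≈ 9.2361 or 4.7639.
  Sorted: λ_1 = 9.2361,  λ_2 = 4.7639,  λ_3 = 3  (check: sum = 17 = tr ✓).

Step 4 — unit eigenvector for λ_1 ≈ 9.2361: v spans the null space of (Sigma - λ_1 I), whose rows are
  r_1 = (-4.2361, 1, 1),  r_2 = (1, -1.2361, 2),  r_3 = (1, 2, -5.2361).
  v is orthogonal to every row, so take v ∝ r_1 × r_2 = ((1)·(2) - (1)·(-1.2361), (1)·(1) - (-4.2361)·(2), (-4.2361)·(-1.2361) - (1)·(1)) ≈ (3.2361, 9.4721, 4.2361).
  Let u = (3.2361, 9.4721, 4.2361).
  ||u|| = √((3.2361)² + (9.4721)² + (4.2361)²) = √(118.1378) ≈ 10.8691,  v_1 = u/||u|| ≈ (0.2977, 0.8715, 0.3897) (||v_1|| = 1).

λ_1 = 9.2361,  λ_2 = 4.7639,  λ_3 = 3;  v_1 ≈ (0.2977, 0.8715, 0.3897)


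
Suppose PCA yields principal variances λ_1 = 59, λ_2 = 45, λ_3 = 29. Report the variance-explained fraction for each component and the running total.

Step 1 — total variance = trace(Sigma) = Σ λ_i = 59 + 45 + 29 = 133.

Step 2 — fraction explained by component i = λ_i / Σ λ:
  PC1: 59/133 = 0.4436
  PC2: 45/133 = 0.3383
  PC3: 29/133 = 0.218

Step 3 — cumulative fraction after k components = (λ_1 + ... + λ_k) / Σ λ:
  k = 1: 59/133 = 0.4436
  k = 2: (59 + 45)/133 = 104/133 = 0.782
  k = 3: (59 + 45 + 29)/133 = 133/133 = 1

Summary (fraction, with percent):

explained: PC1 0.4436 (44.36%), PC2 0.3383 (33.83%), PC3 0.218 (21.8%);  cumulative: 0.4436, 0.782, 1


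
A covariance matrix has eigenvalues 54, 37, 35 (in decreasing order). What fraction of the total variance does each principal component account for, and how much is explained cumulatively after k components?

Step 1 — total variance = trace(Sigma) = Σ λ_i = 54 + 37 + 35 = 126.

Step 2 — fraction explained by component i = λ_i / Σ λ:
  PC1: 54/126 = 0.4286
  PC2: 37/126 = 0.2937
  PC3: 35/126 = 0.2778

Step 3 — cumulative fraction after k components = (λ_1 + ... + λ_k) / Σ λ:
  k = 1: 54/126 = 0.4286
  k = 2: (54 + 37)/126 = 91/126 = 0.7222
  k = 3: (54 + 37 + 35)/126 = 126/126 = 1

Summary (fraction, with percent):

explained: PC1 0.4286 (42.86%), PC2 0.2937 (29.37%), PC3 0.2778 (27.78%);  cumulative: 0.4286, 0.7222, 1


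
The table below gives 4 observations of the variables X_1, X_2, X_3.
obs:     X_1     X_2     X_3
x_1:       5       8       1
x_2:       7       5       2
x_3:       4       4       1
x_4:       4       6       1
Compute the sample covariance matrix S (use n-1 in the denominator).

Step 1 — column means:
  mean(X_1) = (5 + 7 + 4 + 4) / 4 = 20/4 = 5
  mean(X_2) = (8 + 5 + 4 + 6) / 4 = 23/4 = 5.75
  mean(X_3) = (1 + 2 + 1 + 1) / 4 = 5/4 = 1.25

Step 2 — sample covariance S[i,j] = (1/(n-1)) · Σ_k (x_{k,i} - mean_i) · (x_{k,j} - mean_j), with n-1 = 3.
  S[X_1,X_1] = ((0)·(0) + (2)·(2) + (-1)·(-1) + (-1)·(-1)) / 3 = 6/3 = 2
  S[X_1,X_2] = ((0)·(2.25) + (2)·(-0.75) + (-1)·(-1.75) + (-1)·(0.25)) / 3 = 0/3 = 0
  S[X_1,X_3] = ((0)·(-0.25) + (2)·(0.75) + (-1)·(-0.25) + (-1)·(-0.25)) / 3 = 2/3 = 0.6667
  S[X_2,X_2] = ((2.25)·(2.25) + (-0.75)·(-0.75) + (-1.75)·(-1.75) + (0.25)·(0.25)) / 3 = 8.75/3 = 2.9167
  S[X_2,X_3] = ((2.25)·(-0.25) + (-0.75)·(0.75) + (-1.75)·(-0.25) + (0.25)·(-0.25)) / 3 = -0.75/3 = -0.25
  S[X_3,X_3] = ((-0.25)·(-0.25) + (0.75)·(0.75) + (-0.25)·(-0.25) + (-0.25)·(-0.25)) / 3 = 0.75/3 = 0.25

S is symmetric (S[j,i] = S[i,j]). Assembling:

S = [[2, 0, 0.6667],
 [0, 2.9167, -0.25],
 [0.6667, -0.25, 0.25]]


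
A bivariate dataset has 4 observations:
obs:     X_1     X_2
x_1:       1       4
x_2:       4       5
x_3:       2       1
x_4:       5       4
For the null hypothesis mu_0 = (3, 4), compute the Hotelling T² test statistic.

Step 1 — sample mean vector:
  mean(X_1) = (1 + 4 + 2 + 5) / 4 = 12/4 = 3
  mean(X_2) = (4 + 5 + 1 + 4) / 4 = 14/4 = 3.5
  x̄ = (3, 3.5),  deviation x̄ - mu_0 = (3, 3.5) - (3, 4) = (0, -0.5).

Step 2 — sample covariance matrix, S[i,j] = (1/(n-1)) · Σ_k (x_{k,i} - mean_i) · (x_{k,j} - mean_j), divisor n-1 = 3:
  S[X_1,X_1] = ((-2)·(-2) + (1)·(1) + (-1)·(-1) + (2)·(2)) / 3 = 10/3 = 3.3333
  S[X_1,X_2] = ((-2)·(0.5) + (1)·(1.5) + (-1)·(-2.5) + (2)·(0.5)) / 3 = 4/3 = 1.3333
  S[X_2,X_2] = ((0.5)·(0.5) + (1.5)·(1.5) + (-2.5)·(-2.5) + (0.5)·(0.5)) / 3 = 9/3 = 3
  S = [[3.3333, 1.3333],
 [1.3333, 3]].

Step 3 — invert S. det(S) = 3.3333·3 - (1.3333)² = 8.2222.
  S^{-1} = (1/det) · [[d, -b], [-b, a]] = [[0.3649, -0.1622],
 [-0.1622, 0.4054]].

Step 4 — quadratic form (x̄ - mu_0)^T · S^{-1} · (x̄ - mu_0):
  S^{-1} · (x̄ - mu_0) = (0.0811, -0.2027),
  (x̄ - mu_0)^T · [...] = (0)·(0.0811) + (-0.5)·(-0.2027) = 0.1014.

Step 5 — scale by n: T² = 4 · 0.1014 = 0.4054.

T² ≈ 0.4054


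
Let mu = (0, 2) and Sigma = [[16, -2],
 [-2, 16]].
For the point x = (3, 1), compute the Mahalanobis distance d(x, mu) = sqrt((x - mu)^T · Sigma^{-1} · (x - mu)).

Step 1 — centre the observation: (x - mu) = (3, -1).

Step 2 — invert Sigma. det(Sigma) = 16·16 - (-2)² = 252.
  Sigma^{-1} = (1/det) · [[d, -b], [-b, a]] = [[0.0635, 0.0079],
 [0.0079, 0.0635]].

Step 3 — form the quadratic (x - mu)^T · Sigma^{-1} · (x - mu):
  Sigma^{-1} · (x - mu) = (0.1825, -0.0397).
  (x - mu)^T · [Sigma^{-1} · (x - mu)] = (3)·(0.1825) + (-1)·(-0.0397) = 0.5873.

Step 4 — take square root: d = √(0.5873) ≈ 0.7664.

d(x, mu) = √(0.5873) ≈ 0.7664


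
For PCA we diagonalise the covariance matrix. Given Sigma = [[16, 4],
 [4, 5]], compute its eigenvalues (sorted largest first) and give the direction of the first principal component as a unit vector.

Step 1 — characteristic polynomial of 2×2 Sigma:
  det(Sigma - λI) = λ² - trace · λ + det = 0.
  trace = 16 + 5 = 21, det = 16·5 - (4)² = 64.
Step 2 — discriminant:
  Δ = trace² - 4·det = 441 - 256 = 185.
Step 3 — eigenvalues:
  λ = (trace ± √Δ)/2 = (21 ± 13.6015)/2,
  λ_1 = 17.3007,  λ_2 = 3.6993.

Step 4 — unit eigenvector for λ_1: solve (Sigma - λ_1 I)v = 0. First row:
  (16 - 17.3007)·v_x + (4)·v_y = 0, i.e. (-1.3007)·v_x + (4)·v_y = 0,
  so v ∝ (b, λ_1 - a) = (4, 1.3007) = u.
  ||u|| = √((4)² + (1.3007)²) = √(17.6919) ≈ 4.2062,
  v_1 = u/||u|| ≈ (0.951, 0.3092) (||v_1|| = 1).

λ_1 = 17.3007,  λ_2 = 3.6993;  v_1 ≈ (0.951, 0.3092)


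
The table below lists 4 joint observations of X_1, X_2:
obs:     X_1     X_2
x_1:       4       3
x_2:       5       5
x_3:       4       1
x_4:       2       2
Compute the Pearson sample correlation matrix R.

Step 1 — column means:
  mean(X_1) = (4 + 5 + 4 + 2) / 4 = 15/4 = 3.75
  mean(X_2) = (3 + 5 + 1 + 2) / 4 = 11/4 = 2.75

Step 2 — sample variances and covariances s[i,j] = (1/(n-1)) · Σ_k (x_{k,i} - mean_i) · (x_{k,j} - mean_j), with n-1 = 3:
  s[X_1,X_1] = ((0.25)·(0.25) + (1.25)·(1.25) + (0.25)·(0.25) + (-1.75)·(-1.75)) / 3 = 4.75/3 = 1.5833
  s[X_1,X_2] = ((0.25)·(0.25) + (1.25)·(2.25) + (0.25)·(-1.75) + (-1.75)·(-0.75)) / 3 = 3.75/3 = 1.25
  s[X_2,X_2] = ((0.25)·(0.25) + (2.25)·(2.25) + (-1.75)·(-1.75) + (-0.75)·(-0.75)) / 3 = 8.75/3 = 2.9167
  Sample standard deviations s_i = √(s[i,i]):
  s(X_1) = √(1.5833) = 1.2583
  s(X_2) = √(2.9167) = 1.7078

Step 3 — r_{ij} = s_{ij} / (s_i · s_j):
  r[X_1,X_1] = 1 (diagonal).
  r[X_1,X_2] = 1.25 / (1.2583 · 1.7078) = 1.25 / 2.149 = 0.5817
  r[X_2,X_2] = 1 (diagonal).

R is symmetric with unit diagonal. Assembling:

R = [[1, 0.5817],
 [0.5817, 1]]


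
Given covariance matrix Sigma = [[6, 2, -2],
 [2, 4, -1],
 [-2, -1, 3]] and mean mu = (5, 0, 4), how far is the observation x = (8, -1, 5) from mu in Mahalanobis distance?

Step 1 — centre the observation: (x - mu) = (3, -1, 1).

Step 2 — invert Sigma (cofactor / det for 3×3, or solve directly):
  Sigma^{-1} = [[0.2391, -0.087, 0.1304],
 [-0.087, 0.3043, 0.0435],
 [0.1304, 0.0435, 0.4348]].

Step 3 — form the quadratic (x - mu)^T · Sigma^{-1} · (x - mu):
  Sigma^{-1} · (x - mu) = (0.9348, -0.5217, 0.7826).
  (x - mu)^T · [Sigma^{-1} · (x - mu)] = (3)·(0.9348) + (-1)·(-0.5217) + (1)·(0.7826) = 4.1087.

Step 4 — take square root: d = √(4.1087) ≈ 2.027.

d(x, mu) = √(4.1087) ≈ 2.027
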